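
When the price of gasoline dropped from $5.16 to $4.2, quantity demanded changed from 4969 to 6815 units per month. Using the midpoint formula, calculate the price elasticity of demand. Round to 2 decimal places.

%Δq = (6815 − 4969)/[(4969 + 6815)/2] = 1846/5892 ≈ 0.3133.
%ΔP = (4.2 − 5.16)/[(5.16 + 4.2)/2] = -0.96/4.68 ≈ -0.2051.
Arc elasticity E = %Δq/%ΔP ≈ 0.3133/-0.2051 ≈ -1.53.
|E| > 1: demand is elastic over this range.

-1.53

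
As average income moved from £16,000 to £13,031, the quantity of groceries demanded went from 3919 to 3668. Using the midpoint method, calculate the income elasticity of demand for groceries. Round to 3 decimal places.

0.323

%ΔQ = (3668 − 3919)/[(3919+3668)/2] = -251/3793.5 ≈ -0.0662.
%ΔI = (13,031 − 16,000)/[(16,000+13,031)/2] = -2969/14515.5 ≈ -0.2045.
E_I = %ΔQ/%ΔI ≈ 0.323.
E_I ∈ (0,1): normal good (necessity).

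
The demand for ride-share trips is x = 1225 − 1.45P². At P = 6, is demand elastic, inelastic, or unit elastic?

inelastic

At P = 6, x = 1172.8.
dx/dP = −2·1.45·P = −17.4.
Point elasticity E = (dx/dP)·(P/x) = -17.4 × 6/1172.8 ≈ -0.089.
|E| ≈ 0.089 < 1, so demand is inelastic.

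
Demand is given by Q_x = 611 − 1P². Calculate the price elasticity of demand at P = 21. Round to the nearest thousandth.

At P = 21, Q_x = 170.
dQ_x/dP = −2·1·P = −42.
Point elasticity E = (dQ_x/dP)·(P/Q_x) = -42 × 21/170 ≈ -5.188.
|E| > 1, so demand is elastic at this price.

-5.188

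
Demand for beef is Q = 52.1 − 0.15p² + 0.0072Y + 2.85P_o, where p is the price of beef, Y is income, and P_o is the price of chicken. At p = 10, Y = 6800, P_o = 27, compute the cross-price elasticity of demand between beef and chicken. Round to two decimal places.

0.47

Substituting, Q = 52.1 − 0.15(10)² + 0.0072(6800) + 2.85(27) = 52.1 − 15 + 48.96 + 76.95 = 163.01.
∂Q/∂P_o = +2.85, so E_xy = 2.85·(27/163.01) ≈ 0.47.
E_xy > 0: the goods are substitutes.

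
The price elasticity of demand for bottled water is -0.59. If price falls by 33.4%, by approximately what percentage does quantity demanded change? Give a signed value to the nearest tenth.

19.7

%ΔQ ≈ E × %ΔP = (-0.59) × (-33.4%) ≈ 19.7%.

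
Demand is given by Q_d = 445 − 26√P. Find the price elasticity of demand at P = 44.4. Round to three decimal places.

At P = 44.4, Q_d = 271.7534.
dQ_d/dP = −26/(2√P) = −26/(2·6.6633).
Point elasticity E = (dQ_d/dP)·(P/Q_d) = -1.951 × 44.4/271.7534 ≈ -0.319.
|E| < 1, so demand is inelastic at this price.

-0.319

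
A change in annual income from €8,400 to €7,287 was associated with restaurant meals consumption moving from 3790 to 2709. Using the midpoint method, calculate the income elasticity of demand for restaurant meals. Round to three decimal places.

2.344

%ΔQ = (2709 − 3790)/[(3790+2709)/2] = -1081/3249.5 ≈ -0.3327.
%ΔY = (7,287 − 8,400)/[(8,400+7,287)/2] = -1113/7843.5 ≈ -0.1419.
E_I = %ΔQ/%ΔY ≈ 2.344.
E_I > 1: normal good (luxury).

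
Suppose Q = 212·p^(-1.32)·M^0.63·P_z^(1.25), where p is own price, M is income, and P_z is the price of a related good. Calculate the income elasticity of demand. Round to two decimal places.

For a Cobb–Douglas (constant-elasticity) form Q = A·M^α·…, the elasticity with respect to M equals the exponent α at every point.
Here the exponent on M is 0.63, so the income elasticity of demand is 0.63.

0.63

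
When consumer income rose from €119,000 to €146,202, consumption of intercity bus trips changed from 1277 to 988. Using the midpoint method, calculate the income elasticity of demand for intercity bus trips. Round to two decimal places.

%ΔQ = (988 − 1277)/[(1277+988)/2] = -289/1132.5 ≈ -0.2552.
%ΔY = (146,202 − 119,000)/[(119,000+146,202)/2] = 27202/132601 ≈ 0.2051.
E_I = %ΔQ/%ΔY ≈ -1.24.
E_I < 0: inferior good.

-1.24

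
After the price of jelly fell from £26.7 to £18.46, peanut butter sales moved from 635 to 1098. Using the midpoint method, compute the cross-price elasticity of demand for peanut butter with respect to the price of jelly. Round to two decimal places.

%ΔQ_x = (1098 − 635)/[(635+1098)/2] = 463/866.5 ≈ 0.5343.
%ΔP_y = (18.46 − 26.7)/[(26.7+18.46)/2] ≈ -0.3649.
E_xy = 0.5343/-0.3649 ≈ -1.46.
E_xy < 0, so peanut butter and jelly are complements.

-1.46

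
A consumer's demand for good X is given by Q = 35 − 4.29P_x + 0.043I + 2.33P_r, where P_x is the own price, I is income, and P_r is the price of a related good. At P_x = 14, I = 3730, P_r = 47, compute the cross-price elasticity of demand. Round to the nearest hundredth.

Q = 35 − 4.29(14) + 0.043(3730) + 2.33(47) = 35 − 60.06 + 160.39 + 109.51 = 244.84.
∂Q/∂P_r = +2.33, so E_xy = 2.33·(47/244.84) ≈ 0.45.
E_xy > 0: the goods are substitutes.

0.45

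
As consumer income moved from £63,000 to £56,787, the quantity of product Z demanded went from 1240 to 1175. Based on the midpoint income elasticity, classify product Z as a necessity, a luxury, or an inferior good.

%ΔQ = (1175 − 1240)/[(1240+1175)/2] = -65/1207.5 ≈ -0.0538.
%ΔI = (56,787 − 63,000)/[(63,000+56,787)/2] = -6213/59893.5 ≈ -0.1037.
E_I = %ΔQ/%ΔI ≈ 0.519.
E_I ∈ (0,1): normal good (necessity).

necessity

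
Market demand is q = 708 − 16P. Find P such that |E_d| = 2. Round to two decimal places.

Set −bP/(a − bP) = −2 ⇒ bP = 2(a − bP) ⇒ bP(1+2) = 2·a.
P = 2·708/(16·3) = 29.50.

29.50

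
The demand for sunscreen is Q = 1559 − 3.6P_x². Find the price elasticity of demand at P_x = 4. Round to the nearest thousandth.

-0.077

At P_x = 4, Q = 1501.4.
dQ/dP_x = −2·3.6·P_x = −28.8.
Point elasticity E = (dQ/dP_x)·(P_x/Q) = -28.8 × 4/1501.4 ≈ -0.077.
|E| < 1, so demand is inelastic at this price.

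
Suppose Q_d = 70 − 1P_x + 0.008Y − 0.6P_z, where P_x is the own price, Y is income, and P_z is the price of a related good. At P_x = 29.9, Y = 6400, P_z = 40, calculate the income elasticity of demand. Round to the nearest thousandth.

Substituting, Q_d = 70 − 1(29.9) + 0.008(6400) − 0.6(40) = 70 − 29.9 + 51.2 − 24 = 67.3.
∂Q_d/∂Y = +0.008, so E_I = 0.008·(6400/67.3) ≈ 0.761.
E_I ∈ (0,1): normal good (necessity).

0.761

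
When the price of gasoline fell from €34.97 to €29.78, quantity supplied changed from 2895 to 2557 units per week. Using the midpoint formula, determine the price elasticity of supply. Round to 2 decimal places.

%ΔQ = (2557 − 2895)/[(2895 + 2557)/2] = -338/2726 ≈ -0.1240.
%ΔP = (29.78 − 34.97)/[(34.97 + 29.78)/2] = -5.19/32.375 ≈ -0.1603.
Arc elasticity E = %ΔQ/%ΔP ≈ -0.1240/-0.1603 ≈ 0.77.
|E| < 1: supply is inelastic over this range.

0.77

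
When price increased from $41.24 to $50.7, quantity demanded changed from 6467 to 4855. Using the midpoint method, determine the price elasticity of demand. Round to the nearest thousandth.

%Δq = (4855 − 6467)/[(6467 + 4855)/2] = -1612/5661 ≈ -0.2848.
%ΔP = (50.7 − 41.24)/[(41.24 + 50.7)/2] = 9.46/45.97 ≈ 0.2058.
Arc elasticity E = %Δq/%ΔP ≈ -0.2848/0.2058 ≈ -1.384.
|E| > 1: demand is elastic over this range.

-1.384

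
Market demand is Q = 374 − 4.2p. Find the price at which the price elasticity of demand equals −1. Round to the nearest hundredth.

44.52

For linear demand Q = a − bp, E = −bp/(a − bp). |E| = 1 ⇒ bp = a − bp ⇒ p = a/(2b).
p = 374/(2·4.2) ≈ 44.52.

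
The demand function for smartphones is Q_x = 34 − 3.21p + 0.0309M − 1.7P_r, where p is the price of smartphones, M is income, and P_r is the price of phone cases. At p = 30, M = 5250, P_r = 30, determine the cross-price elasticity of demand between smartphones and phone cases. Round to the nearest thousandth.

At the given point, Q_x = 34 − 3.21(30) + 0.0309(5250) − 1.7(30) = 34 − 96.3 + 162.225 − 51 = 48.925.
∂Q_x/∂P_r = −1.7, so E_xy = -1.7·(30/48.925) ≈ -1.042.
E_xy < 0: the goods are complements.

-1.042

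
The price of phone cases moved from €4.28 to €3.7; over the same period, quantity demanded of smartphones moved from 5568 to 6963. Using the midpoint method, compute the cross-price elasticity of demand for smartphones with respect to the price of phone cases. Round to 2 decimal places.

-1.53

%ΔQ_x = (6963 − 5568)/[(5568+6963)/2] = 1395/6265.5 ≈ 0.2226.
%ΔP_y = (3.7 − 4.28)/[(4.28+3.7)/2] ≈ -0.1454.
E_xy = 0.2226/-0.1454 ≈ -1.53.
E_xy < 0, so smartphones and phone cases are complements.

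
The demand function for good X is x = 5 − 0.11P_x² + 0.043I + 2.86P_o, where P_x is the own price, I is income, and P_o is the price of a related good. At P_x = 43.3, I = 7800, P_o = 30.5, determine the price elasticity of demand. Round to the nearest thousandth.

Evaluating quantity at (P_x, I, P_o) gives x = 5 − 0.11(43.3)² + 0.043(7800) + 2.86(30.5) = 5 − 206.2379 + 335.4 + 87.23 = 221.3921.
∂x/∂P_x = −2·0.11·P_x = -9.526, so E_p = -9.526·(43.3/221.3921) ≈ -1.863.
|E_p| > 1: demand is elastic.

-1.863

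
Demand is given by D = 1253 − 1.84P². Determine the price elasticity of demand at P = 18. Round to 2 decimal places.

At P = 18, D = 656.84.
dD/dP = −2·1.84·P = −66.24.
Point elasticity E = (dD/dP)·(P/D) = -66.24 × 18/656.84 ≈ -1.82.
|E| > 1, so demand is elastic at this price.

-1.82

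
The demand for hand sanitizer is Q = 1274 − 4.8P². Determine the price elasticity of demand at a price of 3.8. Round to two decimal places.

At P = 3.8, Q = 1204.688.
dQ/dP = −2·4.8·P = −36.48.
Point elasticity E = (dQ/dP)·(P/Q) = -36.48 × 3.8/1204.688 ≈ -0.12.
|E| < 1, so demand is inelastic at this price.

-0.12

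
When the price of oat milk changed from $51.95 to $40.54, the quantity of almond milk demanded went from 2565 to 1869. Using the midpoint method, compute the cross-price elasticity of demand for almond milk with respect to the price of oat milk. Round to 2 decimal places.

%ΔQ_x = (1869 − 2565)/[(2565+1869)/2] = -696/2217 ≈ -0.3139.
%ΔP_y = (40.54 − 51.95)/[(51.95+40.54)/2] ≈ -0.2467.
E_xy = -0.3139/-0.2467 ≈ 1.27.
E_xy > 0, so almond milk and oat milk are substitutes.

1.27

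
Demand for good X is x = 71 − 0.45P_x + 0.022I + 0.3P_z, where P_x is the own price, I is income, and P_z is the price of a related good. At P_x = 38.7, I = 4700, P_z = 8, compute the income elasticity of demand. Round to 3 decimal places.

0.649

First evaluate x: 71 − 0.45(38.7) + 0.022(4700) + 0.3(8) = 71 − 17.415 + 103.4 + 2.4 = 159.385.
∂x/∂I = +0.022, so E_I = 0.022·(4700/159.385) ≈ 0.649.
E_I ∈ (0,1): normal good (necessity).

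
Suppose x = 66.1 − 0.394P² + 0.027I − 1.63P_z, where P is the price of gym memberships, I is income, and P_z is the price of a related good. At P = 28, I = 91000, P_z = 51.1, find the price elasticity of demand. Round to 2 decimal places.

-0.29

At the given point, x = 66.1 − 0.394(28)² + 0.027(91000) − 1.63(51.1) = 66.1 − 308.896 + 2457 − 83.293 = 2130.911.
∂x/∂P = −2·0.394·P = -22.064, so E_p = -22.064·(28/2130.911) ≈ -0.29.
|E_p| < 1: demand is inelastic.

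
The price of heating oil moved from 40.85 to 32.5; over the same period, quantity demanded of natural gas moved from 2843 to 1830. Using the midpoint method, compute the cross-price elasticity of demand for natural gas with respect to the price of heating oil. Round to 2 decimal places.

1.90

%ΔQ_x = (1830 − 2843)/[(2843+1830)/2] = -1013/2336.5 ≈ -0.4336.
%ΔP_y = (32.5 − 40.85)/[(40.85+32.5)/2] ≈ -0.2277.
E_xy = -0.4336/-0.2277 ≈ 1.90.
E_xy > 0, so natural gas and heating oil are substitutes.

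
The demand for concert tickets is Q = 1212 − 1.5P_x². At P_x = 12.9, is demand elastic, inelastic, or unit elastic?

inelastic

At P_x = 12.9, Q = 962.385.
dQ/dP_x = −2·1.5·P_x = −38.7.
Point elasticity E = (dQ/dP_x)·(P_x/Q) = -38.7 × 12.9/962.385 ≈ -0.519.
|E| ≈ 0.519 < 1, so demand is inelastic.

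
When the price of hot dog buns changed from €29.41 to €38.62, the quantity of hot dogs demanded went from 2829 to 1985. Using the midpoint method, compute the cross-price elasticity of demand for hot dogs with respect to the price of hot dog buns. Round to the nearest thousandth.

-1.295

%ΔQ_x = (1985 − 2829)/[(2829+1985)/2] = -844/2407 ≈ -0.3506.
%ΔP_y = (38.62 − 29.41)/[(29.41+38.62)/2] ≈ 0.2708.
E_xy = -0.3506/0.2708 ≈ -1.295.
E_xy < 0, so hot dogs and hot dog buns are complements.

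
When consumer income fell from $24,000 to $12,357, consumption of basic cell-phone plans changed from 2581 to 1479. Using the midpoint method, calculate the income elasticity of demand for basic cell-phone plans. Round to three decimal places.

0.848

%ΔQ = (1479 − 2581)/[(2581+1479)/2] = -1102/2030 ≈ -0.5429.
%ΔI = (12,357 − 24,000)/[(24,000+12,357)/2] = -11643/18178.5 ≈ -0.6405.
E_I = %ΔQ/%ΔI ≈ 0.848.
E_I ∈ (0,1): normal good (necessity).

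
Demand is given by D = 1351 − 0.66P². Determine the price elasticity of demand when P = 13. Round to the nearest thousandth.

At P = 13, D = 1239.46.
dD/dP = −2·0.66·P = −17.16.
Point elasticity E = (dD/dP)·(P/D) = -17.16 × 13/1239.46 ≈ -0.180.
|E| < 1, so demand is inelastic at this price.

-0.180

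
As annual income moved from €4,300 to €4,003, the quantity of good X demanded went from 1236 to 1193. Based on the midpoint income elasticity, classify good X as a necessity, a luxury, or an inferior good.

%ΔQ = (1193 − 1236)/[(1236+1193)/2] = -43/1214.5 ≈ -0.0354.
%ΔI = (4,003 − 4,300)/[(4,300+4,003)/2] = -297/4151.5 ≈ -0.0715.
E_I = %ΔQ/%ΔI ≈ 0.495.
E_I ∈ (0,1): normal good (necessity).

necessity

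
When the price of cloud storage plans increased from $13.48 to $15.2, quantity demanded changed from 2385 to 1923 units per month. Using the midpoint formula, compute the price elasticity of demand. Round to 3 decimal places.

%ΔQ = (1923 − 2385)/[(2385 + 1923)/2] = -462/2154 ≈ -0.2145.
%ΔP = (15.2 − 13.48)/[(13.48 + 15.2)/2] = 1.72/14.34 ≈ 0.1199.
Arc elasticity E = %ΔQ/%ΔP ≈ -0.2145/0.1199 ≈ -1.788.
|E| > 1: demand is elastic over this range.

-1.788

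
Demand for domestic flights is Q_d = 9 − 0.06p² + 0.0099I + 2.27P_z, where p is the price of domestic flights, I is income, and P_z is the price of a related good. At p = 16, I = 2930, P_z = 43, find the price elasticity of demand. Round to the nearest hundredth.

-0.26

First evaluate Q_d: 9 − 0.06(16)² + 0.0099(2930) + 2.27(43) = 9 − 15.36 + 29.007 + 97.61 = 120.257.
∂Q_d/∂p = −2·0.06·p = -1.92, so E_p = -1.92·(16/120.257) ≈ -0.26.
|E_p| < 1: demand is inelastic.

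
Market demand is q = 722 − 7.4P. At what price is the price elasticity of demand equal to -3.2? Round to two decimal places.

Set −bP/(a − bP) = −3.2 ⇒ bP = 3.2(a − bP) ⇒ bP(1+3.2) = 3.2·a.
P = 3.2·722/(7.4·4.2) ≈ 74.34.

74.34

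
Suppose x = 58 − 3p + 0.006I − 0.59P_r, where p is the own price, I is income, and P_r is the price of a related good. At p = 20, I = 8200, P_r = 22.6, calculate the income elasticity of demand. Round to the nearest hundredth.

Substituting, x = 58 − 3(20) + 0.006(8200) − 0.59(22.6) = 58 − 60 + 49.2 − 13.334 = 33.866.
∂x/∂I = +0.006, so E_I = 0.006·(8200/33.866) ≈ 1.45.
E_I > 1: normal good (luxury).

1.45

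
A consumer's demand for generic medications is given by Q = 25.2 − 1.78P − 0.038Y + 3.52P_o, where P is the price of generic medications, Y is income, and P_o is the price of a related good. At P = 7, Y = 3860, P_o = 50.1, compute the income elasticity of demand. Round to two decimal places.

-3.46

Evaluating quantity at (P, Y, P_o) gives Q = 25.2 − 1.78(7) − 0.038(3860) + 3.52(50.1) = 25.2 − 12.46 − 146.68 + 176.352 = 42.412.
∂Q/∂Y = −0.038, so E_I = -0.038·(3860/42.412) ≈ -3.46.
E_I < 0: inferior good.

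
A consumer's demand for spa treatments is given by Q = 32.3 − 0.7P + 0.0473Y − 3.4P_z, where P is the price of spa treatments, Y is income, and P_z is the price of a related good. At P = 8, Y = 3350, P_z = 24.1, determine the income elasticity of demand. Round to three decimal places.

Substituting, Q = 32.3 − 0.7(8) + 0.0473(3350) − 3.4(24.1) = 32.3 − 5.6 + 158.455 − 81.94 = 103.215.
∂Q/∂Y = +0.0473, so E_I = 0.0473·(3350/103.215) ≈ 1.535.
E_I > 1: normal good (luxury).

1.535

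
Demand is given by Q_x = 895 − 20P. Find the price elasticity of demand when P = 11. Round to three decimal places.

-0.326

At P = 11, Q_x = 675.
dQ_x/dP = −20.
Point elasticity E = (dQ_x/dP)·(P/Q_x) = -20 × 11/675 ≈ -0.326.
|E| < 1, so demand is inelastic at this price.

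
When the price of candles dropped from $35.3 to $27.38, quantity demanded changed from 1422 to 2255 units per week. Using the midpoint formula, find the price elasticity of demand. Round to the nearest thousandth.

-1.793

%Δq = (2255 − 1422)/[(1422 + 2255)/2] = 833/1838.5 ≈ 0.4531.
%Δp = (27.38 − 35.3)/[(35.3 + 27.38)/2] = -7.92/31.34 ≈ -0.2527.
Arc elasticity E = %Δq/%Δp ≈ 0.4531/-0.2527 ≈ -1.793.
|E| > 1: demand is elastic over this range.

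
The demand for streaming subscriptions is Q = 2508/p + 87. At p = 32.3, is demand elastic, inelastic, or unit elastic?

At p = 32.3, Q = 164.6471.
dQ/dp = −2508/p² = −2.4039.
Point elasticity E = (dQ/dp)·(p/Q) = -2.4039 × 32.3/164.6471 ≈ -0.472.
|E| ≈ 0.472 < 1, so demand is inelastic.

inelastic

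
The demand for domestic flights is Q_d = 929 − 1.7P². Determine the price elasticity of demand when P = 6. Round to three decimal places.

-0.141

At P = 6, Q_d = 867.8.
dQ_d/dP = −2·1.7·P = −20.4.
Point elasticity E = (dQ_d/dP)·(P/Q_d) = -20.4 × 6/867.8 ≈ -0.141.
|E| < 1, so demand is inelastic at this price.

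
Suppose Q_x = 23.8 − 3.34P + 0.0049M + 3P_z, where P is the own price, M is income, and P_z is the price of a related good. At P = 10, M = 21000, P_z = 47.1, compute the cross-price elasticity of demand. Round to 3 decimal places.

0.602

Evaluating quantity at (P, M, P_z) gives Q_x = 23.8 − 3.34(10) + 0.0049(21000) + 3(47.1) = 23.8 − 33.4 + 102.9 + 141.3 = 234.6.
∂Q_x/∂P_z = +3, so E_xy = 3·(47.1/234.6) ≈ 0.602.
E_xy > 0: the goods are substitutes.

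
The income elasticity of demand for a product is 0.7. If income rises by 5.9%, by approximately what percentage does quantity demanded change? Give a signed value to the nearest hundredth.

%ΔQ ≈ E × %ΔI = (0.7) × (5.9%) = 4.13%.

4.13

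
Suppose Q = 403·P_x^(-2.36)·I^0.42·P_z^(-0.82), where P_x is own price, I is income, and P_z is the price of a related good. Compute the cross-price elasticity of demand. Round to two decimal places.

-0.82

For a Cobb–Douglas (constant-elasticity) form Q = A·P_z^α·…, the elasticity with respect to P_z equals the exponent α at every point.
Here the exponent on P_z is -0.82, so the cross-price elasticity of demand is -0.82.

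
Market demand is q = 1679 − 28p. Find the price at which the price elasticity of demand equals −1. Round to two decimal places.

29.98

For linear demand q = a − bp, E = −bp/(a − bp). |E| = 1 ⇒ bp = a − bp ⇒ p = a/(2b).
p = 1679/(2·28) ≈ 29.98.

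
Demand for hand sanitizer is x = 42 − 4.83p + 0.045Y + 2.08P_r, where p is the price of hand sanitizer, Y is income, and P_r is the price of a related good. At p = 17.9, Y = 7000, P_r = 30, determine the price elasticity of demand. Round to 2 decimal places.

Substituting, x = 42 − 4.83(17.9) + 0.045(7000) + 2.08(30) = 42 − 86.457 + 315 + 62.4 = 332.943.
∂x/∂p = −4.83, so E_p = (−4.83)·(17.9/332.943) ≈ -0.26.
|E_p| < 1: demand is inelastic.

-0.26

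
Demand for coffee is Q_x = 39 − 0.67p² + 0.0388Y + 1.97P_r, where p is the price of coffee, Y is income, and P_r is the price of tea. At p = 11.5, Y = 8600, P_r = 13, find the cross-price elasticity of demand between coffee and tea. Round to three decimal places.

At the given point, Q_x = 39 − 0.67(11.5)² + 0.0388(8600) + 1.97(13) = 39 − 88.6075 + 333.68 + 25.61 = 309.6825.
∂Q_x/∂P_r = +1.97, so E_xy = 1.97·(13/309.6825) ≈ 0.083.
E_xy > 0: the goods are substitutes.

0.083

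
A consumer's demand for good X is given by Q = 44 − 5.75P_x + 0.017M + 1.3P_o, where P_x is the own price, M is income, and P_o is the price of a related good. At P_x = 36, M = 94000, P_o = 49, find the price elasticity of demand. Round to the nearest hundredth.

At the given point, Q = 44 − 5.75(36) + 0.017(94000) + 1.3(49) = 44 − 207 + 1598 + 63.7 = 1498.7.
∂Q/∂P_x = −5.75, so E_p = (−5.75)·(36/1498.7) ≈ -0.14.
|E_p| < 1: demand is inelastic.

-0.14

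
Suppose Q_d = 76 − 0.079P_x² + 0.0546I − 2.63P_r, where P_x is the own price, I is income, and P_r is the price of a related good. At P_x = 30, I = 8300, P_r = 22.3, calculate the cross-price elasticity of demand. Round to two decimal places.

-0.15

Q_d = 76 − 0.079(30)² + 0.0546(8300) − 2.63(22.3) = 76 − 71.1 + 453.18 − 58.649 = 399.431.
∂Q_d/∂P_r = −2.63, so E_xy = -2.63·(22.3/399.431) ≈ -0.15.
E_xy < 0: the goods are complements.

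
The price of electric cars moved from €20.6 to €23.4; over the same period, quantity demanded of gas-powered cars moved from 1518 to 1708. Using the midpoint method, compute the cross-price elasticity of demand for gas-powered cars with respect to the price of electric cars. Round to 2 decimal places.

0.93

%ΔQ_x = (1708 − 1518)/[(1518+1708)/2] = 190/1613 ≈ 0.1178.
%ΔP_y = (23.4 − 20.6)/[(20.6+23.4)/2] ≈ 0.1273.
E_xy = 0.1178/0.1273 ≈ 0.93.
E_xy > 0, so gas-powered cars and electric cars are substitutes.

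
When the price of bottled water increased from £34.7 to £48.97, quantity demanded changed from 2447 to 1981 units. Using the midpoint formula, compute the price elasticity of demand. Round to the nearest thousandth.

%ΔQ = (1981 − 2447)/[(2447 + 1981)/2] = -466/2214 ≈ -0.2105.
%Δp = (48.97 − 34.7)/[(34.7 + 48.97)/2] = 14.27/41.835 ≈ 0.3411.
Arc elasticity E = %ΔQ/%Δp ≈ -0.2105/0.3411 ≈ -0.617.
|E| < 1: demand is inelastic over this range.

-0.617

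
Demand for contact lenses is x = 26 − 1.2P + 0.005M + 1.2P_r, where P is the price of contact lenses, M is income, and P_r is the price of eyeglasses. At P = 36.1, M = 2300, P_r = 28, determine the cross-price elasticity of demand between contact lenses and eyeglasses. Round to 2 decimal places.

1.21

At the given point, x = 26 − 1.2(36.1) + 0.005(2300) + 1.2(28) = 26 − 43.32 + 11.5 + 33.6 = 27.78.
∂x/∂P_r = +1.2, so E_xy = 1.2·(28/27.78) ≈ 1.21.
E_xy > 0: the goods are substitutes.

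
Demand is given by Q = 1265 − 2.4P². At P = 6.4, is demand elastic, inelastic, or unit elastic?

inelastic

At P = 6.4, Q = 1166.696.
dQ/dP = −2·2.4·P = −30.72.
Point elasticity E = (dQ/dP)·(P/Q) = -30.72 × 6.4/1166.696 ≈ -0.169.
|E| ≈ 0.169 < 1, so demand is inelastic.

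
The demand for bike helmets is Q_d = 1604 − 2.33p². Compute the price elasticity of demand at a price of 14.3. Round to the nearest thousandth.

-0.845

At p = 14.3, Q_d = 1127.5383.
dQ_d/dp = −2·2.33·p = −66.638.
Point elasticity E = (dQ_d/dp)·(p/Q_d) = -66.638 × 14.3/1127.5383 ≈ -0.845.
|E| < 1, so demand is inelastic at this price.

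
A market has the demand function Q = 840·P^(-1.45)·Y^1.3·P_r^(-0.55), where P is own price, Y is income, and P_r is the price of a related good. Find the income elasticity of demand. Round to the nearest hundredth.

For a Cobb–Douglas (constant-elasticity) form Q = A·Y^α·…, the elasticity with respect to Y equals the exponent α at every point.
Here the exponent on Y is 1.3, so the income elasticity of demand is 1.30.

1.30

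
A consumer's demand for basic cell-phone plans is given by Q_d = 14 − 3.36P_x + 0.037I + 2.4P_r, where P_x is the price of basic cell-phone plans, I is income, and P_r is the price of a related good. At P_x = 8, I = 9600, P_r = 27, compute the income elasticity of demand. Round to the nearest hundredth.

Evaluating quantity at (P_x, I, P_r) gives Q_d = 14 − 3.36(8) + 0.037(9600) + 2.4(27) = 14 − 26.88 + 355.2 + 64.8 = 407.12.
∂Q_d/∂I = +0.037, so E_I = 0.037·(9600/407.12) ≈ 0.87.
E_I ∈ (0,1): normal good (necessity).

0.87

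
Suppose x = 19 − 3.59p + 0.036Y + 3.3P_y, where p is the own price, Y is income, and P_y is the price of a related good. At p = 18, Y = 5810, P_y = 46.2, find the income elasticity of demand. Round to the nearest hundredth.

First evaluate x: 19 − 3.59(18) + 0.036(5810) + 3.3(46.2) = 19 − 64.62 + 209.16 + 152.46 = 316.
∂x/∂Y = +0.036, so E_I = 0.036·(5810/316) ≈ 0.66.
E_I ∈ (0,1): normal good (necessity).

0.66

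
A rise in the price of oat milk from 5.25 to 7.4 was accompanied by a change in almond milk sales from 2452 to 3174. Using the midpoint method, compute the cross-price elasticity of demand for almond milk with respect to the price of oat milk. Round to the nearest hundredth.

%ΔQ_x = (3174 − 2452)/[(2452+3174)/2] = 722/2813 ≈ 0.2567.
%ΔP_y = (7.4 − 5.25)/[(5.25+7.4)/2] ≈ 0.3399.
E_xy = 0.2567/0.3399 ≈ 0.76.
E_xy > 0, so almond milk and oat milk are substitutes.

0.76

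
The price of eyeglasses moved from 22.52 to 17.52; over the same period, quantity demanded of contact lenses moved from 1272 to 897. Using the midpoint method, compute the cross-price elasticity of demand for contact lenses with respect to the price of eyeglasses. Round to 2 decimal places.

%ΔQ_x = (897 − 1272)/[(1272+897)/2] = -375/1084.5 ≈ -0.3458.
%ΔP_y = (17.52 − 22.52)/[(22.52+17.52)/2] ≈ -0.2498.
E_xy = -0.3458/-0.2498 ≈ 1.38.
E_xy > 0, so contact lenses and eyeglasses are substitutes.

1.38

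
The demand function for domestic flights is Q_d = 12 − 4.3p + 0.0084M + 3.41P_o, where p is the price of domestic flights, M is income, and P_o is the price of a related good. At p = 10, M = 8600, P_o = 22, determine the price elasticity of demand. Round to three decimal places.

-0.370

At the given point, Q_d = 12 − 4.3(10) + 0.0084(8600) + 3.41(22) = 12 − 43 + 72.24 + 75.02 = 116.26.
∂Q_d/∂p = −4.3, so E_p = (−4.3)·(10/116.26) ≈ -0.370.
|E_p| < 1: demand is inelastic.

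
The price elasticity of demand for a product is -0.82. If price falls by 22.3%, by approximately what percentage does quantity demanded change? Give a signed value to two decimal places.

%ΔQ ≈ E × %ΔP = (-0.82) × (-22.3%) ≈ 18.29%.

18.29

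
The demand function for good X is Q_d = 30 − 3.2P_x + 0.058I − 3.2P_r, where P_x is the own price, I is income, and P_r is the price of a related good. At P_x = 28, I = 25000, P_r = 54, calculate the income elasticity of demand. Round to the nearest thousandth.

Q_d = 30 − 3.2(28) + 0.058(25000) − 3.2(54) = 30 − 89.6 + 1450 − 172.8 = 1217.6.
∂Q_d/∂I = +0.058, so E_I = 0.058·(25000/1217.6) ≈ 1.191.
E_I > 1: normal good (luxury).

1.191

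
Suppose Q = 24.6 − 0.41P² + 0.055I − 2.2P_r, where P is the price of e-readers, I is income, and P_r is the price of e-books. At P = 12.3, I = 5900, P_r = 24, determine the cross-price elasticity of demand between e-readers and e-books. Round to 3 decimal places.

-0.225

Substituting, Q = 24.6 − 0.41(12.3)² + 0.055(5900) − 2.2(24) = 24.6 − 62.0289 + 324.5 − 52.8 = 234.2711.
∂Q/∂P_r = −2.2, so E_xy = -2.2·(24/234.2711) ≈ -0.225.
E_xy < 0: the goods are complements.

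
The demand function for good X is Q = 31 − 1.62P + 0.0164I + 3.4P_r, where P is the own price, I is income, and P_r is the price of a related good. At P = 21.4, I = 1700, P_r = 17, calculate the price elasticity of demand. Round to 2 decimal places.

-0.42

At the given point, Q = 31 − 1.62(21.4) + 0.0164(1700) + 3.4(17) = 31 − 34.668 + 27.88 + 57.8 = 82.012.
∂Q/∂P = −1.62, so E_p = (−1.62)·(21.4/82.012) ≈ -0.42.
|E_p| < 1: demand is inelastic.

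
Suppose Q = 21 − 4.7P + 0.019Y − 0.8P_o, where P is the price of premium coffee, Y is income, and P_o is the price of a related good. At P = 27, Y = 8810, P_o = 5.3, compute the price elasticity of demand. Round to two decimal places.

Substituting, Q = 21 − 4.7(27) + 0.019(8810) − 0.8(5.3) = 21 − 126.9 + 167.39 − 4.24 = 57.25.
∂Q/∂P = −4.7, so E_p = (−4.7)·(27/57.25) ≈ -2.22.
|E_p| > 1: demand is elastic.

-2.22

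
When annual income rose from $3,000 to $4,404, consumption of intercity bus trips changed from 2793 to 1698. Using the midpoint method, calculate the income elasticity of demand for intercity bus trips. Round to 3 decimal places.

-1.286

%ΔQ = (1698 − 2793)/[(2793+1698)/2] = -1095/2245.5 ≈ -0.4876.
%ΔM = (4,404 − 3,000)/[(3,000+4,404)/2] = 1404/3702 ≈ 0.3793.
E_I = %ΔQ/%ΔM ≈ -1.286.
E_I < 0: inferior good.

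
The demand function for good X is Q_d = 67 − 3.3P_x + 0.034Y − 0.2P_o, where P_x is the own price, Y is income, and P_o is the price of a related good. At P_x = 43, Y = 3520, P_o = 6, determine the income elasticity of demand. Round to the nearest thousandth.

2.746

Evaluating quantity at (P_x, Y, P_o) gives Q_d = 67 − 3.3(43) + 0.034(3520) − 0.2(6) = 67 − 141.9 + 119.68 − 1.2 = 43.58.
∂Q_d/∂Y = +0.034, so E_I = 0.034·(3520/43.58) ≈ 2.746.
E_I > 1: normal good (luxury).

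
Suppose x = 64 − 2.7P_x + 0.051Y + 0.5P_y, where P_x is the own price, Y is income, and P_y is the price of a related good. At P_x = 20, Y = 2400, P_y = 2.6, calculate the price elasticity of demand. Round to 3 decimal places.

Substituting, x = 64 − 2.7(20) + 0.051(2400) + 0.5(2.6) = 64 − 54 + 122.4 + 1.3 = 133.7.
∂x/∂P_x = −2.7, so E_p = (−2.7)·(20/133.7) ≈ -0.404.
|E_p| < 1: demand is inelastic.

-0.404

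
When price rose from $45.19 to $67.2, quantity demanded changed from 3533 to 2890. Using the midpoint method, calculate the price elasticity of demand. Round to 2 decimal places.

%Δq = (2890 − 3533)/[(3533 + 2890)/2] = -643/3211.5 ≈ -0.2002.
%ΔP = (67.2 − 45.19)/[(45.19 + 67.2)/2] = 22.01/56.195 ≈ 0.3917.
Arc elasticity E = %Δq/%ΔP ≈ -0.2002/0.3917 ≈ -0.51.
|E| < 1: demand is inelastic over this range.

-0.51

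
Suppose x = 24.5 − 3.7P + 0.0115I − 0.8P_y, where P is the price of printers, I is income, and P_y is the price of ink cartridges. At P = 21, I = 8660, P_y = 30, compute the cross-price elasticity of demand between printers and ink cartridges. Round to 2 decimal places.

Evaluating quantity at (P, I, P_y) gives x = 24.5 − 3.7(21) + 0.0115(8660) − 0.8(30) = 24.5 − 77.7 + 99.59 − 24 = 22.39.
∂x/∂P_y = −0.8, so E_xy = -0.8·(30/22.39) ≈ -1.07.
E_xy < 0: the goods are complements.

-1.07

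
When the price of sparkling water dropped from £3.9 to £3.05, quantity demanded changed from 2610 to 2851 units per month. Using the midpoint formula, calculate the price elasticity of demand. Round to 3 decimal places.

%ΔQ = (2851 − 2610)/[(2610 + 2851)/2] = 241/2730.5 ≈ 0.0883.
%Δp = (3.05 − 3.9)/[(3.9 + 3.05)/2] = -0.85/3.475 ≈ -0.2446.
Arc elasticity E = %ΔQ/%Δp ≈ 0.0883/-0.2446 ≈ -0.361.
|E| < 1: demand is inelastic over this range.

-0.361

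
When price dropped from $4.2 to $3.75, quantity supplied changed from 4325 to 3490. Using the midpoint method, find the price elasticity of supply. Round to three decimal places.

%ΔQ = (3490 − 4325)/[(4325 + 3490)/2] = -835/3907.5 ≈ -0.2137.
%ΔP = (3.75 − 4.2)/[(4.2 + 3.75)/2] = -0.45/3.975 ≈ -0.1132.
Arc elasticity E = %ΔQ/%ΔP ≈ -0.2137/-0.1132 ≈ 1.888.
|E| > 1: supply is elastic over this range.

1.888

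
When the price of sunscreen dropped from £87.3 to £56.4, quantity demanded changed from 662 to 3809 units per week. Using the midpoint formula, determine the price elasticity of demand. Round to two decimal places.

%ΔQ = (3809 − 662)/[(662 + 3809)/2] = 3147/2235.5 ≈ 1.4077.
%Δp = (56.4 − 87.3)/[(87.3 + 56.4)/2] = -30.9/71.85 ≈ -0.4301.
Arc elasticity E = %ΔQ/%Δp ≈ 1.4077/-0.4301 ≈ -3.27.
|E| > 1: demand is elastic over this range.

-3.27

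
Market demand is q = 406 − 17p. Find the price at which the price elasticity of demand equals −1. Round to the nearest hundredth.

11.94

For linear demand q = a − bp, E = −bp/(a − bp). |E| = 1 ⇒ bp = a − bp ⇒ p = a/(2b).
p = 406/(2·17) ≈ 11.94.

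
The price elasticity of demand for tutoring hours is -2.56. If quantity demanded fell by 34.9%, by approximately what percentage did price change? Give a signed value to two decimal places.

%ΔQ ≈ E × %ΔP ⇒ %ΔP = %ΔQ / E = (-34.9%)/(-2.56) ≈ 13.63%.

13.63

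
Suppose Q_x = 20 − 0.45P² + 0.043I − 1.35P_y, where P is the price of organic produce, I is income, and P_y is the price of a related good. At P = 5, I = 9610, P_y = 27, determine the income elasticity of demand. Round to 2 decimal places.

First evaluate Q_x: 20 − 0.45(5)² + 0.043(9610) − 1.35(27) = 20 − 11.25 + 413.23 − 36.45 = 385.53.
∂Q_x/∂I = +0.043, so E_I = 0.043·(9610/385.53) ≈ 1.07.
E_I > 1: normal good (luxury).

1.07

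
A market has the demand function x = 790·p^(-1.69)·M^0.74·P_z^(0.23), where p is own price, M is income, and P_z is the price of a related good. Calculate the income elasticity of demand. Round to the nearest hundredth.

0.74

For a Cobb–Douglas (constant-elasticity) form x = A·M^α·…, the elasticity with respect to M equals the exponent α at every point.
Here the exponent on M is 0.74, so the income elasticity of demand is 0.74.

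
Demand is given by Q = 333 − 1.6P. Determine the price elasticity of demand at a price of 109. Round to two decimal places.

At P = 109, Q = 158.6.
dQ/dP = −1.6.
Point elasticity E = (dQ/dP)·(P/Q) = -1.6 × 109/158.6 ≈ -1.10.
|E| > 1, so demand is elastic at this price.

-1.10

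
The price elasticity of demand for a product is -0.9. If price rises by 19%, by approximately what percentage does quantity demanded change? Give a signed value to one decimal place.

%ΔQ ≈ E × %ΔP = (-0.9) × (19%) = -17.1%.

-17.1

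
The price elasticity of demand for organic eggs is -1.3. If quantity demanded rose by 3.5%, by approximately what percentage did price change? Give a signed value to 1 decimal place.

%ΔQ ≈ E × %ΔP ⇒ %ΔP = %ΔQ / E = (3.5%)/(-1.3) ≈ -2.7%.

-2.7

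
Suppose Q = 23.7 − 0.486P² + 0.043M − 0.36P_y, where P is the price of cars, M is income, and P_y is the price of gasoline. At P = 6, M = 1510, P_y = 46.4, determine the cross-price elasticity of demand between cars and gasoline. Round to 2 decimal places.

Q = 23.7 − 0.486(6)² + 0.043(1510) − 0.36(46.4) = 23.7 − 17.496 + 64.93 − 16.704 = 54.43.
∂Q/∂P_y = −0.36, so E_xy = -0.36·(46.4/54.43) ≈ -0.31.
E_xy < 0: the goods are complements.

-0.31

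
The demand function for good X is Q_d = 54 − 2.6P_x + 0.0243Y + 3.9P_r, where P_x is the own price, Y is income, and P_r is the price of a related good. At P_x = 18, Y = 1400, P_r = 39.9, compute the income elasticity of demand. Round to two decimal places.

Q_d = 54 − 2.6(18) + 0.0243(1400) + 3.9(39.9) = 54 − 46.8 + 34.02 + 155.61 = 196.83.
∂Q_d/∂Y = +0.0243, so E_I = 0.0243·(1400/196.83) ≈ 0.17.
E_I ∈ (0,1): normal good (necessity).

0.17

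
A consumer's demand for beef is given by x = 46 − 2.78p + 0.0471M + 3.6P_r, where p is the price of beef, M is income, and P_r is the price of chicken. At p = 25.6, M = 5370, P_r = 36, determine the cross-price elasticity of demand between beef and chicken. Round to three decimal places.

0.363

At the given point, x = 46 − 2.78(25.6) + 0.0471(5370) + 3.6(36) = 46 − 71.168 + 252.927 + 129.6 = 357.359.
∂x/∂P_r = +3.6, so E_xy = 3.6·(36/357.359) ≈ 0.363.
E_xy > 0: the goods are substitutes.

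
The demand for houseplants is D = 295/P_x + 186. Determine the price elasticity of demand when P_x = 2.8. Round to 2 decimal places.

-0.36

At P_x = 2.8, D = 291.3571.
dD/dP_x = −295/P_x² = −37.6276.
Point elasticity E = (dD/dP_x)·(P_x/D) = -37.6276 × 2.8/291.3571 ≈ -0.36.
|E| < 1, so demand is inelastic at this price.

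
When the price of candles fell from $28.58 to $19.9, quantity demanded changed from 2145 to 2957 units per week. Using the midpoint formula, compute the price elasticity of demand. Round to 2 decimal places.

%ΔQ = (2957 − 2145)/[(2145 + 2957)/2] = 812/2551 ≈ 0.3183.
%ΔP = (19.9 − 28.58)/[(28.58 + 19.9)/2] = -8.68/24.24 ≈ -0.3581.
Arc elasticity E = %ΔQ/%ΔP ≈ 0.3183/-0.3581 ≈ -0.89.
|E| < 1: demand is inelastic over this range.

-0.89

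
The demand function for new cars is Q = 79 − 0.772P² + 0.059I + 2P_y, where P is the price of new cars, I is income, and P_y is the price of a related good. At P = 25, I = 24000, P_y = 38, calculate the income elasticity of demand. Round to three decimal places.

1.301

Q = 79 − 0.772(25)² + 0.059(24000) + 2(38) = 79 − 482.5 + 1416 + 76 = 1088.5.
∂Q/∂I = +0.059, so E_I = 0.059·(24000/1088.5) ≈ 1.301.
E_I > 1: normal good (luxury).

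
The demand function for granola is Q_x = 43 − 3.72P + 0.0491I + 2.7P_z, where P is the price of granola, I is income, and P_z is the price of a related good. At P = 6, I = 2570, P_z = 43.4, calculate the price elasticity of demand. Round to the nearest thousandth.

-0.085

First evaluate Q_x: 43 − 3.72(6) + 0.0491(2570) + 2.7(43.4) = 43 − 22.32 + 126.187 + 117.18 = 264.047.
∂Q_x/∂P = −3.72, so E_p = (−3.72)·(6/264.047) ≈ -0.085.
|E_p| < 1: demand is inelastic.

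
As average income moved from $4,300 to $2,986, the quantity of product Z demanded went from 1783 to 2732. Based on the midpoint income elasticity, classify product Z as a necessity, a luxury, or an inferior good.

inferior

%ΔQ = (2732 − 1783)/[(1783+2732)/2] = 949/2257.5 ≈ 0.4204.
%ΔM = (2,986 − 4,300)/[(4,300+2,986)/2] = -1314/3643 ≈ -0.3607.
E_I = %ΔQ/%ΔM ≈ -1.165.
E_I < 0: inferior good.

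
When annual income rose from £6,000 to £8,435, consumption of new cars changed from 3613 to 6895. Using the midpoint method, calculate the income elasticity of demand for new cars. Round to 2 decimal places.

%ΔQ = (6895 − 3613)/[(3613+6895)/2] = 3282/5254 ≈ 0.6247.
%ΔM = (8,435 − 6,000)/[(6,000+8,435)/2] = 2435/7217.5 ≈ 0.3374.
E_I = %ΔQ/%ΔM ≈ 1.85.
E_I > 1: normal good (luxury).

1.85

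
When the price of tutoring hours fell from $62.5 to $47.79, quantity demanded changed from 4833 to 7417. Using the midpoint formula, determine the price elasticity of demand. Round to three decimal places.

%Δq = (7417 − 4833)/[(4833 + 7417)/2] = 2584/6125 ≈ 0.4219.
%Δp = (47.79 − 62.5)/[(62.5 + 47.79)/2] = -14.71/55.145 ≈ -0.2668.
Arc elasticity E = %Δq/%Δp ≈ 0.4219/-0.2668 ≈ -1.582.
|E| > 1: demand is elastic over this range.

-1.582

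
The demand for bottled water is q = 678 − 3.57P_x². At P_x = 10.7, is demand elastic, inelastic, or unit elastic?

At P_x = 10.7, q = 269.2707.
dq/dP_x = −2·3.57·P_x = −76.398.
Point elasticity E = (dq/dP_x)·(P_x/q) = -76.398 × 10.7/269.2707 ≈ -3.036.
|E| ≈ 3.036 > 1, so demand is elastic.

elastic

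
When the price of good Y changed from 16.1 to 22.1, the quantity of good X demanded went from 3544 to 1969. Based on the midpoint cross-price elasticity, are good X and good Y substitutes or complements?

%ΔQ_x = (1969 − 3544)/[(3544+1969)/2] = -1575/2756.5 ≈ -0.5714.
%ΔP_y = (22.1 − 16.1)/[(16.1+22.1)/2] ≈ 0.3141.
E_xy = -0.5714/0.3141 ≈ -1.819.
E_xy < 0, so the goods are complements.

complements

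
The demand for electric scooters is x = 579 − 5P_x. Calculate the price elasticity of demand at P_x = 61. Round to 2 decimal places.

-1.11

At P_x = 61, x = 274.
dx/dP_x = −5.
Point elasticity E = (dx/dP_x)·(P_x/x) = -5 × 61/274 ≈ -1.11.
|E| > 1, so demand is elastic at this price.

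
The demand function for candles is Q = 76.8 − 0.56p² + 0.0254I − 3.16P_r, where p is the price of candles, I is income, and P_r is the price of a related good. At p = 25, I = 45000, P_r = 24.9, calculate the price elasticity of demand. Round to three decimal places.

Q = 76.8 − 0.56(25)² + 0.0254(45000) − 3.16(24.9) = 76.8 − 350 + 1143 − 78.684 = 791.116.
∂Q/∂p = −2·0.56·p = -28, so E_p = -28·(25/791.116) ≈ -0.885.
|E_p| < 1: demand is inelastic.

-0.885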